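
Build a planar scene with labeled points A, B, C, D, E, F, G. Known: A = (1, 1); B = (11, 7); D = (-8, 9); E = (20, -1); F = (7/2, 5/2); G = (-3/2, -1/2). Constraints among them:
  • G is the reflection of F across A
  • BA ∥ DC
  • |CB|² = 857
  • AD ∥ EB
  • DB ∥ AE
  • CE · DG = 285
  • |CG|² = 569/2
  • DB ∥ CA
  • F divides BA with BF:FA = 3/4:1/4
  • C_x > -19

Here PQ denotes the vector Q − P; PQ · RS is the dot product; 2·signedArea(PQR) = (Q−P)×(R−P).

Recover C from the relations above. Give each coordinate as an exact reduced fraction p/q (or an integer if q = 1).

C = (-18, 3)

1. C_x = -18  [DB ∥ CA ∩ BA ∥ DC]
2. C_y = 3  [DB ∥ CA ∩ BA ∥ DC]
   → C = (-18, 3)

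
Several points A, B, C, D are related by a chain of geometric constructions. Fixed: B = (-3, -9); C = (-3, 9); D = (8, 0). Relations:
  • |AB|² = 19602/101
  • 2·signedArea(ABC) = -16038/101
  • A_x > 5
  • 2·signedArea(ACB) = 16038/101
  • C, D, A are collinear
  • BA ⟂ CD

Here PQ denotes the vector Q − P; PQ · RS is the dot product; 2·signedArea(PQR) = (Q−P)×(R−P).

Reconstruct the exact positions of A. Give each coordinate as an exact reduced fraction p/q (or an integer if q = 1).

1. A_x = 588/101  [C, D, A are collinear ∩ BA ⟂ CD]
2. A_y = 180/101  [C, D, A are collinear ∩ BA ⟂ CD]
   → A = (588/101, 180/101)

A = (588/101, 180/101)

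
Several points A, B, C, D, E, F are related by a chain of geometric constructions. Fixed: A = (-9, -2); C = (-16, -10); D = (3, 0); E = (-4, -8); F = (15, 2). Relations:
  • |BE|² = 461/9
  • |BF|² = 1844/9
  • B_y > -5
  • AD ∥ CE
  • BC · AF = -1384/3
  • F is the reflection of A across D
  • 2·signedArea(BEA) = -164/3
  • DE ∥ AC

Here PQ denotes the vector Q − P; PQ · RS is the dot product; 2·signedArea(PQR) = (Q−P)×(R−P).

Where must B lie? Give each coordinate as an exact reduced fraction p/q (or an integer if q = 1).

B = (7/3, -14/3)

1. B_x = 7/3  [2·signedArea(BEA) = -164/3 ∩ BC · AF = -1384/3]
2. B_y = -14/3  [2·signedArea(BEA) = -164/3 ∩ BC · AF = -1384/3]
   → B = (7/3, -14/3)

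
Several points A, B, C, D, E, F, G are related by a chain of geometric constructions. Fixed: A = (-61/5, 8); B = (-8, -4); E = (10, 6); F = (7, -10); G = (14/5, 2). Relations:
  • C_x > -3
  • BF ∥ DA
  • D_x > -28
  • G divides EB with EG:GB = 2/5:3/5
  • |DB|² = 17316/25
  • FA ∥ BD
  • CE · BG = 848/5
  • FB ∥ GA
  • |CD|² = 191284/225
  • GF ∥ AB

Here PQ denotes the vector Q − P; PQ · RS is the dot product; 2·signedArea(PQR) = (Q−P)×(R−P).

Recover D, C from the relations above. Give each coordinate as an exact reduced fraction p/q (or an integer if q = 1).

1. D_x = -136/5  [BF ∥ DA ∩ FA ∥ BD]
2. D_y = 14  [BF ∥ DA ∩ FA ∥ BD]
   → D = (-136/5, 14)
3. C_x = -2  [line -54/5·x + -6·y + -128/5 = 0 ∩ |CD|² = 191284/225]
4. C_y = -2/3  [line -54/5·x + -6·y + -128/5 = 0 ∩ |CD|² = 191284/225]
   → C = (-2, -2/3)

C = (-2, -2/3)
D = (-136/5, 14)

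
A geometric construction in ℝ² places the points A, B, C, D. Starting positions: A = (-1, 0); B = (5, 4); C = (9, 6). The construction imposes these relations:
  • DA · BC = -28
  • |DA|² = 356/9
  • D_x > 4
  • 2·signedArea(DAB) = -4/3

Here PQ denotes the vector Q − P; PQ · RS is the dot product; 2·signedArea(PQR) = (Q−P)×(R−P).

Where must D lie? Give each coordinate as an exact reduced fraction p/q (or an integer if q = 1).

1. D_x = 13/3  [2·signedArea(DAB) = -4/3 ∩ DA · BC = -28]
2. D_y = 10/3  [2·signedArea(DAB) = -4/3 ∩ DA · BC = -28]
   → D = (13/3, 10/3)

D = (13/3, 10/3)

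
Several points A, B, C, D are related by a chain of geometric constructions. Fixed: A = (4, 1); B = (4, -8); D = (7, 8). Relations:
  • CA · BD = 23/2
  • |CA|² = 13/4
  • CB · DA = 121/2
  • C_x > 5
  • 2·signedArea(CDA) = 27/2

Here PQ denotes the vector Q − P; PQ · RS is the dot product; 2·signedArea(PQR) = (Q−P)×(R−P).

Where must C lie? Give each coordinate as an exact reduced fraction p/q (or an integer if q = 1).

1. C_x = 11/2  [CA · BD = 23/2 ∩ 2·signedArea(CDA) = 27/2]
2. C_y = 0  [CA · BD = 23/2 ∩ 2·signedArea(CDA) = 27/2]
   → C = (11/2, 0)

C = (11/2, 0)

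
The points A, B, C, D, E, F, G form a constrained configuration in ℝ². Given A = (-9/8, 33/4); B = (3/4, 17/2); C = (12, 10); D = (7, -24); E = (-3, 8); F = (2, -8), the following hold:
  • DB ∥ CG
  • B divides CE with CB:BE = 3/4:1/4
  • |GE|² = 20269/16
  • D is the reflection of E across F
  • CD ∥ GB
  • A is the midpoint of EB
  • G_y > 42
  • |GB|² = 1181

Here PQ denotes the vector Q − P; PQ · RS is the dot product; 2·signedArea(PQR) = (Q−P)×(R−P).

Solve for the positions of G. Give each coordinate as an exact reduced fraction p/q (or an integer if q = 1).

G = (23/4, 85/2)

1. G_x = 23/4  [CD ∥ GB ∩ DB ∥ CG]
2. G_y = 85/2  [CD ∥ GB ∩ DB ∥ CG]
   → G = (23/4, 85/2)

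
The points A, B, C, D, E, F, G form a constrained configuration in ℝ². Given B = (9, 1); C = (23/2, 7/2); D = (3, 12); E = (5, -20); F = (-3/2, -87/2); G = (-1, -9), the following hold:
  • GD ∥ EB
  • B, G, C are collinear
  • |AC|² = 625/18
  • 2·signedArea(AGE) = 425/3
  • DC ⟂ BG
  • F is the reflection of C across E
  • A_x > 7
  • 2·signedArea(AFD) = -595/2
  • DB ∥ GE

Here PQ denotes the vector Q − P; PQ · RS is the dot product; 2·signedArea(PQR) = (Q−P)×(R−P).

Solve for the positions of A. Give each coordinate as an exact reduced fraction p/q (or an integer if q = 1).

A = (22/3, -2/3)

1. A_x = 22/3  [2·signedArea(AFD) = -595/2 ∩ 2·signedArea(AGE) = 425/3]
2. A_y = -2/3  [2·signedArea(AFD) = -595/2 ∩ 2·signedArea(AGE) = 425/3]
   → A = (22/3, -2/3)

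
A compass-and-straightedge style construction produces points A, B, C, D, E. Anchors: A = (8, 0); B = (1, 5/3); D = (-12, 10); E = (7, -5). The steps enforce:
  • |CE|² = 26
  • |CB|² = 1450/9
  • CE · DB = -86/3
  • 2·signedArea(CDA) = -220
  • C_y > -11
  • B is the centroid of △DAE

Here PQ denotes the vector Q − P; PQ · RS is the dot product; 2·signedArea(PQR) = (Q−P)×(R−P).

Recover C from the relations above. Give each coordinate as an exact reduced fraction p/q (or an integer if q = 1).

C = (6, -10)

1. C_x = 6  [CE · DB = -86/3 ∩ 2·signedArea(CDA) = -220]
2. C_y = -10  [CE · DB = -86/3 ∩ 2·signedArea(CDA) = -220]
   → C = (6, -10)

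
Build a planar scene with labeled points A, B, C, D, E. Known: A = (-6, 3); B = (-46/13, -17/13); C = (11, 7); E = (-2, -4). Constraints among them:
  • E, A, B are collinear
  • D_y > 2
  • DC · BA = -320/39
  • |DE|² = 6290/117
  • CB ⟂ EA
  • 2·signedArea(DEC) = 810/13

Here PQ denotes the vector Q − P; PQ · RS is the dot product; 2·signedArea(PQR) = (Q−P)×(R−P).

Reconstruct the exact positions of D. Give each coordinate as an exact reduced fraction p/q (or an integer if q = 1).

1. D_x = 19/39  [DC · BA = -320/39 ∩ 2·signedArea(DEC) = 810/13]
2. D_y = 113/39  [DC · BA = -320/39 ∩ 2·signedArea(DEC) = 810/13]
   → D = (19/39, 113/39)

D = (19/39, 113/39)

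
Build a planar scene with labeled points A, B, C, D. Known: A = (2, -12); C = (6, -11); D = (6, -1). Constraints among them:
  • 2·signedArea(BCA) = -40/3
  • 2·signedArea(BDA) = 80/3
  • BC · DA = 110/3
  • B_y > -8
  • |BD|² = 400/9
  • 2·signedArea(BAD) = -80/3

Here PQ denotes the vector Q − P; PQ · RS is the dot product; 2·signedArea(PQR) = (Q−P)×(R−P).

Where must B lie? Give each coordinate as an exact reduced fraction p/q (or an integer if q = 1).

B = (6, -23/3)

1. B_x = 6  [2·signedArea(BAD) = -80/3 ∩ 2·signedArea(BCA) = -40/3]
2. B_y = -23/3  [2·signedArea(BAD) = -80/3 ∩ 2·signedArea(BCA) = -40/3]
   → B = (6, -23/3)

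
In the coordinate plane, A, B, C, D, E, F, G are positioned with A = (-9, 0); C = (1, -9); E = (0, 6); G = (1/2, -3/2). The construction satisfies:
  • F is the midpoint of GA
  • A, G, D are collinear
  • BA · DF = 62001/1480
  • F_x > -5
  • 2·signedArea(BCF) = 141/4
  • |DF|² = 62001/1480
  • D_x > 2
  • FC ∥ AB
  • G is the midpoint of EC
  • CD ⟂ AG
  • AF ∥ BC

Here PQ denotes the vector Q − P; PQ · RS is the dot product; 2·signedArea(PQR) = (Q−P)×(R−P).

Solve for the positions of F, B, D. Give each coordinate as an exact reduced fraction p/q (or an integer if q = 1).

B = (-15/4, -33/4)
D = (793/370, -651/370)
F = (-17/4, -3/4)

1. F_x = -17/4  [F is the midpoint of GA]
2. F_y = -3/4  [F is the midpoint of GA]
   → F = (-17/4, -3/4)
3. B_x = -15/4  [AF ∥ BC ∩ FC ∥ AB]
4. B_y = -33/4  [AF ∥ BC ∩ FC ∥ AB]
   → B = (-15/4, -33/4)
5. D_x = 793/370  [A, G, D are collinear ∩ CD ⟂ AG]
6. D_y = -651/370  [A, G, D are collinear ∩ CD ⟂ AG]
   → D = (793/370, -651/370)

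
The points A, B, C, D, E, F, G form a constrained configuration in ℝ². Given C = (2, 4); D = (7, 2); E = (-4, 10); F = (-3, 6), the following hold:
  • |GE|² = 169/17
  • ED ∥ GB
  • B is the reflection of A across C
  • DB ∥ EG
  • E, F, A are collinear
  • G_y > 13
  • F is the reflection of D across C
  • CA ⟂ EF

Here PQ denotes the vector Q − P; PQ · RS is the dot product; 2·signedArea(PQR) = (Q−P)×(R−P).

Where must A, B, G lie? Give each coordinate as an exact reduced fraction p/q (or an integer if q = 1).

1. A_x = -38/17  [E, F, A are collinear ∩ CA ⟂ EF]
2. A_y = 50/17  [E, F, A are collinear ∩ CA ⟂ EF]
   → A = (-38/17, 50/17)
3. B_x = 106/17  [B is the reflection of A across C]
4. B_y = 86/17  [B is the reflection of A across C]
   → B = (106/17, 86/17)
5. G_x = -81/17  [ED ∥ GB ∩ DB ∥ EG]
6. G_y = 222/17  [ED ∥ GB ∩ DB ∥ EG]
   → G = (-81/17, 222/17)

A = (-38/17, 50/17)
B = (106/17, 86/17)
G = (-81/17, 222/17)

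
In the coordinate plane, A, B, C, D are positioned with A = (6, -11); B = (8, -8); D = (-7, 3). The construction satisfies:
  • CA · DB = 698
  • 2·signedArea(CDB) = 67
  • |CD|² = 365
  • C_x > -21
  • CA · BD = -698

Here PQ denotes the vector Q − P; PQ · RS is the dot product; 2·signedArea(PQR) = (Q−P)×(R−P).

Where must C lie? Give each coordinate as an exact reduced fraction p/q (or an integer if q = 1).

1. C_x = -20  [2·signedArea(CDB) = 67 ∩ CA · BD = -698]
2. C_y = 17  [2·signedArea(CDB) = 67 ∩ CA · BD = -698]
   → C = (-20, 17)

C = (-20, 17)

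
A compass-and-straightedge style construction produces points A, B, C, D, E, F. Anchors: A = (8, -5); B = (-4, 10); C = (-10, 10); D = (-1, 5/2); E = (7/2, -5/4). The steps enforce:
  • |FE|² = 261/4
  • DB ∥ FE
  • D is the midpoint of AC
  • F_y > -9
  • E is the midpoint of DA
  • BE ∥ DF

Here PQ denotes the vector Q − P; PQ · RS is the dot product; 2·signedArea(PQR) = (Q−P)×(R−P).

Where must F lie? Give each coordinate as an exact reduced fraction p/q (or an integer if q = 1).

1. F_x = 13/2  [DB ∥ FE ∩ BE ∥ DF]
2. F_y = -35/4  [DB ∥ FE ∩ BE ∥ DF]
   → F = (13/2, -35/4)

F = (13/2, -35/4)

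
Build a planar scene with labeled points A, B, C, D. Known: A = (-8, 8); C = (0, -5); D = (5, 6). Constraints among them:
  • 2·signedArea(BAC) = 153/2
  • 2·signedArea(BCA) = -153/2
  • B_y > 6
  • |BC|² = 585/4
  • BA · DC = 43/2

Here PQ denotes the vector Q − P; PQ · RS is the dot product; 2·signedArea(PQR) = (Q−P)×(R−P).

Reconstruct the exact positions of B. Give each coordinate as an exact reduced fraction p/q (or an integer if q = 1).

B = (-3/2, 7)

1. B_x = -3/2  [2·signedArea(BCA) = -153/2 ∩ BA · DC = 43/2]
2. B_y = 7  [2·signedArea(BCA) = -153/2 ∩ BA · DC = 43/2]
   → B = (-3/2, 7)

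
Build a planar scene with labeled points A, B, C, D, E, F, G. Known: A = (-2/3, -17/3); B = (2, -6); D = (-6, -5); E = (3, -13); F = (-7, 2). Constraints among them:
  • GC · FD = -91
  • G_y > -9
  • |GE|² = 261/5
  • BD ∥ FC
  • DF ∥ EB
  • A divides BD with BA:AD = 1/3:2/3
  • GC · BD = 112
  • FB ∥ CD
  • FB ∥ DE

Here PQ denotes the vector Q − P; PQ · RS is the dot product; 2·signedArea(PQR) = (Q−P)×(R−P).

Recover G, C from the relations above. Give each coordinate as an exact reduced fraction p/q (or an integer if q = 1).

C = (-15, 3)
G = (-12/5, -41/5)

1. C_x = -15  [FB ∥ CD ∩ BD ∥ FC]
2. C_y = 3  [FB ∥ CD ∩ BD ∥ FC]
   → C = (-15, 3)
3. G_x = -12/5  [GC · BD = 112 ∩ GC · FD = -91]
4. G_y = -41/5  [GC · BD = 112 ∩ GC · FD = -91]
   → G = (-12/5, -41/5)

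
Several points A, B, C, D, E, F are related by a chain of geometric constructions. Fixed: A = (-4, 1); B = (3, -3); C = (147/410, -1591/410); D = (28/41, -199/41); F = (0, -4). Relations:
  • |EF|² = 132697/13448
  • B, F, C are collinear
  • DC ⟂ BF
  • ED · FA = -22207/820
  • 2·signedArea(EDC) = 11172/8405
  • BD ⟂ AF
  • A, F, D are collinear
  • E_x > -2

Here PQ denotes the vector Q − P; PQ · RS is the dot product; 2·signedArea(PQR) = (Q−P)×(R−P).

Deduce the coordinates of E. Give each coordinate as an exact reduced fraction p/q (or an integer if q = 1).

E = (-1493/820, -1181/820)

1. E_x = -1493/820  [2·signedArea(EDC) = 11172/8405 ∩ ED · FA = -22207/820]
2. E_y = -1181/820  [2·signedArea(EDC) = 11172/8405 ∩ ED · FA = -22207/820]
   → E = (-1493/820, -1181/820)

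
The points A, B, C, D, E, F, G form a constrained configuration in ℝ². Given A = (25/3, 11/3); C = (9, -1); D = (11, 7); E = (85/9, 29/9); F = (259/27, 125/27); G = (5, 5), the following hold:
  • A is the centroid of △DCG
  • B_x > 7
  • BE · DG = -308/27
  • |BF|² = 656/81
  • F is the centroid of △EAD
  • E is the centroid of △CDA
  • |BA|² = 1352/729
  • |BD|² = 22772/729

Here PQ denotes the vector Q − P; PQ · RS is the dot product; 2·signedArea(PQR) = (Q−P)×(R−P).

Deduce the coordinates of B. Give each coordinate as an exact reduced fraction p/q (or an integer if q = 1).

B = (211/27, 65/27)

1. B_x = 211/27  [line 6·x + 2·y + -1396/27 = 0 ∩ |BF|² = 656/81]
2. B_y = 65/27  [line 6·x + 2·y + -1396/27 = 0 ∩ |BF|² = 656/81]
   → B = (211/27, 65/27)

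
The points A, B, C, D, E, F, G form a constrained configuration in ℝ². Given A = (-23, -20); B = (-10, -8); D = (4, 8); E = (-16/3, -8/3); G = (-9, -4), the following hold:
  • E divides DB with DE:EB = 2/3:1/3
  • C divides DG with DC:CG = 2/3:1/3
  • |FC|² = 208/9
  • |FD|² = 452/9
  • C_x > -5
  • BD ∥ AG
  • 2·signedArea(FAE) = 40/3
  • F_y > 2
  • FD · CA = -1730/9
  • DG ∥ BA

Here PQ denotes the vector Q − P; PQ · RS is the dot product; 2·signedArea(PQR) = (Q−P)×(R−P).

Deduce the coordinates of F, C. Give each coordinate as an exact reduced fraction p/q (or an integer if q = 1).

C = (-14/3, 0)
F = (-2/3, 8/3)

1. C_x = -14/3  [C divides DG with DC:CG = 2/3:1/3]
2. C_y = 0  [C divides DG with DC:CG = 2/3:1/3]
   → C = (-14/3, 0)
3. F_x = -2/3  [2·signedArea(FAE) = 40/3 ∩ FD · CA = -1730/9]
4. F_y = 8/3  [2·signedArea(FAE) = 40/3 ∩ FD · CA = -1730/9]
   → F = (-2/3, 8/3)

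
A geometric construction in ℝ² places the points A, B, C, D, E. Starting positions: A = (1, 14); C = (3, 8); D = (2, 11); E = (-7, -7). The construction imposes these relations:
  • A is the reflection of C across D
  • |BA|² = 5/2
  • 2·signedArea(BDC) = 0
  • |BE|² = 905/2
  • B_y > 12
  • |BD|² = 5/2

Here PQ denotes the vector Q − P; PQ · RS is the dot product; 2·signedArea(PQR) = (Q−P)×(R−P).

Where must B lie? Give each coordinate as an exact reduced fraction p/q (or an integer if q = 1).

B = (3/2, 25/2)

1. B_x = 3/2  [line 3·x + 1·y + -17 = 0 ∩ |BE|² = 905/2]
2. B_y = 25/2  [line 3·x + 1·y + -17 = 0 ∩ |BE|² = 905/2]
   → B = (3/2, 25/2)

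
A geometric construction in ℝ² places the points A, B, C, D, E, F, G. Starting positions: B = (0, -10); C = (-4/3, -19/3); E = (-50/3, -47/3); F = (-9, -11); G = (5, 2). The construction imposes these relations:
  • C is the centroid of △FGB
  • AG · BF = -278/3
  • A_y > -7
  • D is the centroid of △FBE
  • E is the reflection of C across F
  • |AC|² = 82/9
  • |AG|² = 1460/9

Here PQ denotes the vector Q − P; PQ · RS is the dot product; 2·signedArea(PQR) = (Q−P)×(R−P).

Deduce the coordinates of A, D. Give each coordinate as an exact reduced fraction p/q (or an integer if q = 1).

A = (-13/3, -20/3)
D = (-77/9, -110/9)

1. A_x = -13/3  [line 9·x + 1·y + 137/3 = 0 ∩ |AC|² = 82/9]
2. A_y = -20/3  [line 9·x + 1·y + 137/3 = 0 ∩ |AC|² = 82/9]
   → A = (-13/3, -20/3)
3. D_x = -77/9  [D is the centroid of △FBE]
4. D_y = -110/9  [D is the centroid of △FBE]
   → D = (-77/9, -110/9)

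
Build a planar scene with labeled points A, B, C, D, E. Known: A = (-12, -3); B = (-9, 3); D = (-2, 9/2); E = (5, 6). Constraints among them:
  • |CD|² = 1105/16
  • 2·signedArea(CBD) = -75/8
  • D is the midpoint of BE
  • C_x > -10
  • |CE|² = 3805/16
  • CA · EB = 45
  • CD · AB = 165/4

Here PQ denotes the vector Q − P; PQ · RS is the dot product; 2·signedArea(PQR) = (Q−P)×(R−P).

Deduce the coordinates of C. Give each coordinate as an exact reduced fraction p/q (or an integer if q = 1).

1. C_x = -39/4  [CD · AB = 165/4 ∩ 2·signedArea(CBD) = -75/8]
2. C_y = 3/2  [CD · AB = 165/4 ∩ 2·signedArea(CBD) = -75/8]
   → C = (-39/4, 3/2)

C = (-39/4, 3/2)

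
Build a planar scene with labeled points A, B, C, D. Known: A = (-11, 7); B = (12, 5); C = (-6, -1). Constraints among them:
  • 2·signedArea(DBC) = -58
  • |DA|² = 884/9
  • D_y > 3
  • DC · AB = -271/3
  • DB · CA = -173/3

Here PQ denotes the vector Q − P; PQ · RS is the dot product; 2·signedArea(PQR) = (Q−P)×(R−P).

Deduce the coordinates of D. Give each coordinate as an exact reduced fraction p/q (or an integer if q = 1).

1. D_x = -5/3  [2·signedArea(DBC) = -58 ∩ DB · CA = -173/3]
2. D_y = 11/3  [2·signedArea(DBC) = -58 ∩ DB · CA = -173/3]
   → D = (-5/3, 11/3)

D = (-5/3, 11/3)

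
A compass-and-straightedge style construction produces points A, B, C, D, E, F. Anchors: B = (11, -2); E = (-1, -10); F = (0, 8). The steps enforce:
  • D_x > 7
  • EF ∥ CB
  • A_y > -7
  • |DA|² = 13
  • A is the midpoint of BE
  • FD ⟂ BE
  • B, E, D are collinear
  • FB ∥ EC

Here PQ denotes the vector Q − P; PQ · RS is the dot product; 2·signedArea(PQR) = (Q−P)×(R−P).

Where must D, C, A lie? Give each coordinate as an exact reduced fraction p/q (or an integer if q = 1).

1. D_x = 8  [B, E, D are collinear ∩ FD ⟂ BE]
2. D_y = -4  [B, E, D are collinear ∩ FD ⟂ BE]
   → D = (8, -4)
3. C_x = 10  [EF ∥ CB ∩ FB ∥ EC]
4. C_y = -20  [EF ∥ CB ∩ FB ∥ EC]
   → C = (10, -20)
5. A_x = 5  [A is the midpoint of BE]
6. A_y = -6  [A is the midpoint of BE]
   → A = (5, -6)

A = (5, -6)
C = (10, -20)
D = (8, -4)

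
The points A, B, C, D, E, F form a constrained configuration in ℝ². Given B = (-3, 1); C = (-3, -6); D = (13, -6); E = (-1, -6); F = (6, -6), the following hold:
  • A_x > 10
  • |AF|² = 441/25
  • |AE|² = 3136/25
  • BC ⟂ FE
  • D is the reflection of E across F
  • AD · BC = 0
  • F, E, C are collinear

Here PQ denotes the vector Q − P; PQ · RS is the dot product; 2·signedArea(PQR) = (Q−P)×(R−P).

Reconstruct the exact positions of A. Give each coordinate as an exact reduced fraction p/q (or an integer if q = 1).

1. A_y = -6  [AD · BC = 0]
2. A_x = 51/5  [|AE|² = 3136/25]
   → A = (51/5, -6)

A = (51/5, -6)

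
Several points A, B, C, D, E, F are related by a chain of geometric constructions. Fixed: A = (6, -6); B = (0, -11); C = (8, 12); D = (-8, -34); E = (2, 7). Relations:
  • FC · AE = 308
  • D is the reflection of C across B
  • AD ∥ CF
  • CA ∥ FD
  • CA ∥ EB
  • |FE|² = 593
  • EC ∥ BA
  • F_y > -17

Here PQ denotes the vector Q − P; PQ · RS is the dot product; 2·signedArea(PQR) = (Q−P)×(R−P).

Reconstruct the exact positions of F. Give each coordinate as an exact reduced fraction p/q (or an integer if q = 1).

1. F_x = -6  [CA ∥ FD ∩ AD ∥ CF]
2. F_y = -16  [CA ∥ FD ∩ AD ∥ CF]
   → F = (-6, -16)

F = (-6, -16)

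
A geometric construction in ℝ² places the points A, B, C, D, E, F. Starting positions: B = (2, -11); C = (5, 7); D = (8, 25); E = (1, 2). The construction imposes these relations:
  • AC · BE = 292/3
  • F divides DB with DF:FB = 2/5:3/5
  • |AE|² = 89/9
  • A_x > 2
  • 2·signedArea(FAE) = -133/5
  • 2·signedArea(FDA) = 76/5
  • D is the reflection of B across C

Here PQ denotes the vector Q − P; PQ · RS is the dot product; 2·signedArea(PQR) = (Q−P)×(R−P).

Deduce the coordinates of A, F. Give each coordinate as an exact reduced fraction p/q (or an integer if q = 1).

A = (8/3, -2/3)
F = (28/5, 53/5)

1. A_x = 8/3  [line 1·x + -13·y + -34/3 = 0 ∩ |AE|² = 89/9]
2. A_y = -2/3  [line 1·x + -13·y + -34/3 = 0 ∩ |AE|² = 89/9]
   → A = (8/3, -2/3)
3. F_x = 28/5  [F divides DB with DF:FB = 2/5:3/5]
4. F_y = 53/5  [F divides DB with DF:FB = 2/5:3/5]
   → F = (28/5, 53/5)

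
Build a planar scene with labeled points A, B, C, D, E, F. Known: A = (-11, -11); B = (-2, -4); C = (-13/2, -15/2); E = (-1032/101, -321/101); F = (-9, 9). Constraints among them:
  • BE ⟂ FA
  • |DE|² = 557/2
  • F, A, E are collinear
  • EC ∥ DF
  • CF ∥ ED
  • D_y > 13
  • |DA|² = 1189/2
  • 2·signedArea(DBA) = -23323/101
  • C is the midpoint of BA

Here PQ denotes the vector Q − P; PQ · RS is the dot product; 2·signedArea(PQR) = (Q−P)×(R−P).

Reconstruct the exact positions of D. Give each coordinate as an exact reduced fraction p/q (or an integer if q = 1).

1. D_x = -2569/202  [EC ∥ DF ∩ CF ∥ ED]
2. D_y = 2691/202  [EC ∥ DF ∩ CF ∥ ED]
   → D = (-2569/202, 2691/202)

D = (-2569/202, 2691/202)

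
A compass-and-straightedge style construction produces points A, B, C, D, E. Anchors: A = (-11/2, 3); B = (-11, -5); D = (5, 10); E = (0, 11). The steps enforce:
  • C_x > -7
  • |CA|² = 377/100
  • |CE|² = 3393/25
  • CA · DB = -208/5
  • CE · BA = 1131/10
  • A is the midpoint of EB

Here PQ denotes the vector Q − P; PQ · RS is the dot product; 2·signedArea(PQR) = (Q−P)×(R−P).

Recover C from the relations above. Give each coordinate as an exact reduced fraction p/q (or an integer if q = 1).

C = (-33/5, 7/5)

1. C_x = -33/5  [CE · BA = 1131/10 ∩ CA · DB = -208/5]
2. C_y = 7/5  [CE · BA = 1131/10 ∩ CA · DB = -208/5]
   → C = (-33/5, 7/5)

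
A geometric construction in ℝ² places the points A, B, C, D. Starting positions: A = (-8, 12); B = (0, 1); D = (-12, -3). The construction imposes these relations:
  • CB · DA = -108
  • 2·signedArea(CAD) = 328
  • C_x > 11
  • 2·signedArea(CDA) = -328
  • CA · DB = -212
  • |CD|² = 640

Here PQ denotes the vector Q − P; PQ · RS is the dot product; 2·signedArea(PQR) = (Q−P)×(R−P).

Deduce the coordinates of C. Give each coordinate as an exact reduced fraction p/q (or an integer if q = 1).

C = (12, 5)

1. C_x = 12  [2·signedArea(CAD) = 328 ∩ CA · DB = -212]
2. C_y = 5  [2·signedArea(CAD) = 328 ∩ CA · DB = -212]
   → C = (12, 5)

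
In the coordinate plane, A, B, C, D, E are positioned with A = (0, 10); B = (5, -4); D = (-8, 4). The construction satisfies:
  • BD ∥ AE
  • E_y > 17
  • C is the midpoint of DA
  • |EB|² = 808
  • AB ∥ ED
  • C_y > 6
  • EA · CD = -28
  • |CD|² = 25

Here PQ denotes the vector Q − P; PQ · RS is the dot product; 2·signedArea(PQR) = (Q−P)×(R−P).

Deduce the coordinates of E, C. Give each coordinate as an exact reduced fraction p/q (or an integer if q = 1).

C = (-4, 7)
E = (-13, 18)

1. E_x = -13  [AB ∥ ED ∩ BD ∥ AE]
2. E_y = 18  [AB ∥ ED ∩ BD ∥ AE]
   → E = (-13, 18)
3. C_x = -4  [C is the midpoint of DA]
4. C_y = 7  [C is the midpoint of DA]
   → C = (-4, 7)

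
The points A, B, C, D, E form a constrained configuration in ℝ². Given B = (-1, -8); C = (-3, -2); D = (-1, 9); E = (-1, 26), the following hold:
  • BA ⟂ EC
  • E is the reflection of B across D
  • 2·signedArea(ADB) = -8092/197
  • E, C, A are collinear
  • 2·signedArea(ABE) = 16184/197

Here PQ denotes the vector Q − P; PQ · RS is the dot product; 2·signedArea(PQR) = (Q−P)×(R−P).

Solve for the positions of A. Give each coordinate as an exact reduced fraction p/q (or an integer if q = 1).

1. A_x = -673/197  [E, C, A are collinear ∩ BA ⟂ EC]
2. A_y = -1542/197  [E, C, A are collinear ∩ BA ⟂ EC]
   → A = (-673/197, -1542/197)

A = (-673/197, -1542/197)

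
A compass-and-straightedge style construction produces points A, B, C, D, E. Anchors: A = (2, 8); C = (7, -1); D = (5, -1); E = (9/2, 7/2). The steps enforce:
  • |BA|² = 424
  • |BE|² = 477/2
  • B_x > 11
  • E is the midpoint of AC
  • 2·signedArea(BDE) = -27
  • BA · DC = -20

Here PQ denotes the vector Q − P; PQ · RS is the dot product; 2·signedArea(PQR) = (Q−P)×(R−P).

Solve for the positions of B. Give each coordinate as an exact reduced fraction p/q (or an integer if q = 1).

1. B_x = 12  [BA · DC = -20 ∩ 2·signedArea(BDE) = -27]
2. B_y = -10  [BA · DC = -20 ∩ 2·signedArea(BDE) = -27]
   → B = (12, -10)

B = (12, -10)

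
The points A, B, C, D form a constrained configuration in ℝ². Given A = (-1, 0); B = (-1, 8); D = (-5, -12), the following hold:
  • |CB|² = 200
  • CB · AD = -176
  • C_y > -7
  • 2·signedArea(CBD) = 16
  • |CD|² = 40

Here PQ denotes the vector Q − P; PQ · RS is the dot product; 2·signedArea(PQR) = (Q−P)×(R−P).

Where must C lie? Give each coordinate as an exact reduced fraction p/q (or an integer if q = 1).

C = (-3, -6)

1. C_x = -3  [2·signedArea(CBD) = 16 ∩ CB · AD = -176]
2. C_y = -6  [2·signedArea(CBD) = 16 ∩ CB · AD = -176]
   → C = (-3, -6)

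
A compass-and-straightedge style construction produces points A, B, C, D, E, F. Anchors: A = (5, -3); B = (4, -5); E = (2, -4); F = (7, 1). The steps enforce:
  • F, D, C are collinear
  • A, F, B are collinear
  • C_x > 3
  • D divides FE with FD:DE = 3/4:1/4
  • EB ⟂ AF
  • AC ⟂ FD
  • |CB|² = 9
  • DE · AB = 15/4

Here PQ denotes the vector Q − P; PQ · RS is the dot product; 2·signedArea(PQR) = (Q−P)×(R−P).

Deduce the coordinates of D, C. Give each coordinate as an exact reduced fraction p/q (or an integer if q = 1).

C = (4, -2)
D = (13/4, -11/4)

1. D_x = 13/4  [D divides FE with FD:DE = 3/4:1/4]
2. D_y = -11/4  [D divides FE with FD:DE = 3/4:1/4]
   → D = (13/4, -11/4)
3. C_x = 4  [F, D, C are collinear ∩ AC ⟂ FD]
4. C_y = -2  [F, D, C are collinear ∩ AC ⟂ FD]
   → C = (4, -2)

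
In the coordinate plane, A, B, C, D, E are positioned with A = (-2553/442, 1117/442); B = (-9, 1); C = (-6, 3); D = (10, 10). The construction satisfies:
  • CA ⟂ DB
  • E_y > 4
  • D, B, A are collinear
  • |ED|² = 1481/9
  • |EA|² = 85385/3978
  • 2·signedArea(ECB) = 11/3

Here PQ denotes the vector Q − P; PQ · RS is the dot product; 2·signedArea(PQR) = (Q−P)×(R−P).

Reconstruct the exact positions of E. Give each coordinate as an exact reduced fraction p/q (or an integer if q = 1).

1. E_x = -5/3  [line 2·x + -3·y + 52/3 = 0 ∩ |EA|² = 85385/3978]
2. E_y = 14/3  [line 2·x + -3·y + 52/3 = 0 ∩ |EA|² = 85385/3978]
   → E = (-5/3, 14/3)

E = (-5/3, 14/3)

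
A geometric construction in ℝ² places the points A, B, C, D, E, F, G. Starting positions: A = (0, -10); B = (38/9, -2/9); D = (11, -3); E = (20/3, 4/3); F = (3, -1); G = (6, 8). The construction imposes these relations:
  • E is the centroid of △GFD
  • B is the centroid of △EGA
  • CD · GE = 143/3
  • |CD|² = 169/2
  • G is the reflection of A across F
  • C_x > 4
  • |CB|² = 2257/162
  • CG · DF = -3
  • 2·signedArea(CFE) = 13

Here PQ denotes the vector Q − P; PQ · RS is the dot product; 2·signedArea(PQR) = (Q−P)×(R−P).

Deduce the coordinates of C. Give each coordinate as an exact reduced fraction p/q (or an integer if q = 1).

C = (9/2, 7/2)

1. C_x = 9/2  [2·signedArea(CFE) = 13 ∩ CD · GE = 143/3]
2. C_y = 7/2  [2·signedArea(CFE) = 13 ∩ CD · GE = 143/3]
   → C = (9/2, 7/2)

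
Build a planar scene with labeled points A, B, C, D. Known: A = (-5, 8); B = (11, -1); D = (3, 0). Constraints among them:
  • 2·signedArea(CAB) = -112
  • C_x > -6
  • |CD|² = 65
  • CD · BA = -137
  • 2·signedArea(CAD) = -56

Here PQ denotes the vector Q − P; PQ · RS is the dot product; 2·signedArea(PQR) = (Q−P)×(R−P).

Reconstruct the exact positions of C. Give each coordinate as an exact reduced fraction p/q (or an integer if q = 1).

1. C_x = -5  [CD · BA = -137 ∩ 2·signedArea(CAB) = -112]
2. C_y = 1  [CD · BA = -137 ∩ 2·signedArea(CAB) = -112]
   → C = (-5, 1)

C = (-5, 1)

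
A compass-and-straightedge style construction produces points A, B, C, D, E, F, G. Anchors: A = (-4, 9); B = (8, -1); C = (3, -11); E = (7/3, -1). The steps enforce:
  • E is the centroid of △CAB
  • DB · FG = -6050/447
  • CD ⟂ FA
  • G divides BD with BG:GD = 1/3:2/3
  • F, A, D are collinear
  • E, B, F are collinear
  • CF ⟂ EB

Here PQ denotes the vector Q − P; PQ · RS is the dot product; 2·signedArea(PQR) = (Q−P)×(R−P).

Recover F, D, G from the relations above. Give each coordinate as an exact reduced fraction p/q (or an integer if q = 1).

1. F_x = 3  [E, B, F are collinear ∩ CF ⟂ EB]
2. F_y = -1  [E, B, F are collinear ∩ CF ⟂ EB]
   → F = (3, -1)
3. D_x = 1147/149  [F, A, D are collinear ∩ CD ⟂ FA]
4. D_y = -1149/149  [F, A, D are collinear ∩ CD ⟂ FA]
   → D = (1147/149, -1149/149)
5. G_x = 1177/149  [G divides BD with BG:GD = 1/3:2/3]
6. G_y = -1447/447  [G divides BD with BG:GD = 1/3:2/3]
   → G = (1177/149, -1447/447)

D = (1147/149, -1149/149)
F = (3, -1)
G = (1177/149, -1447/447)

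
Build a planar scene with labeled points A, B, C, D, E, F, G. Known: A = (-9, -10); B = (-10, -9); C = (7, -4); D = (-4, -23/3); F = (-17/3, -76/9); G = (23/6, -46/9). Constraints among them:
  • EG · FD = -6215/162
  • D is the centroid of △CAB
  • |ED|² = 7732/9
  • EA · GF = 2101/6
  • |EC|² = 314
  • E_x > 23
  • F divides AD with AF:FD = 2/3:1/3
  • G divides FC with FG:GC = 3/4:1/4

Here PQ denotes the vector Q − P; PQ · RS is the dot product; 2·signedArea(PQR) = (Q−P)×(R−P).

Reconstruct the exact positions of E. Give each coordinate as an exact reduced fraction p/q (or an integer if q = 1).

E = (24, 1)

1. E_x = 24  [EG · FD = -6215/162 ∩ EA · GF = 2101/6]
2. E_y = 1  [EG · FD = -6215/162 ∩ EA · GF = 2101/6]
   → E = (24, 1)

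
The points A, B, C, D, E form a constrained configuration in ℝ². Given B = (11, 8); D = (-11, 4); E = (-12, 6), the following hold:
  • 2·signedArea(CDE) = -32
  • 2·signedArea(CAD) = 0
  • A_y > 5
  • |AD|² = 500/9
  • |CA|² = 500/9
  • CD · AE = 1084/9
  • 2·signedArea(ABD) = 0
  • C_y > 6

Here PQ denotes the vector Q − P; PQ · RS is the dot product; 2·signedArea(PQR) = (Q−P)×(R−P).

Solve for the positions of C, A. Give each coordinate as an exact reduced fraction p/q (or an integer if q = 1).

1. A_x = -11/3  [line 4·x + -22·y + 132 = 0 ∩ |AD|² = 500/9]
2. A_y = 16/3  [line 4·x + -22·y + 132 = 0 ∩ |AD|² = 500/9]
   → A = (-11/3, 16/3)
3. C_x = 11/3  [2·signedArea(CAD) = 0 ∩ CD · AE = 1084/9]
4. C_y = 20/3  [2·signedArea(CAD) = 0 ∩ CD · AE = 1084/9]
   → C = (11/3, 20/3)

A = (-11/3, 16/3)
C = (11/3, 20/3)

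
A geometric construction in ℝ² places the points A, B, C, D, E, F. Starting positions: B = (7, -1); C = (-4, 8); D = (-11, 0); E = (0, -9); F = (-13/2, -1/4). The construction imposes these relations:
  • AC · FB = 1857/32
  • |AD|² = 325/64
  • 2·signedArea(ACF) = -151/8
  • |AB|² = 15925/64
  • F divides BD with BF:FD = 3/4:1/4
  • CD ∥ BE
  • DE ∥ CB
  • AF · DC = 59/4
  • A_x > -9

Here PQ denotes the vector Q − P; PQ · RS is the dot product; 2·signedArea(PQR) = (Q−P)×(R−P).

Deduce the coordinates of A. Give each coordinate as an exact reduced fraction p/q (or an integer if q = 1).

A = (-35/4, -1/8)

1. A_x = -35/4  [AF · DC = 59/4 ∩ AC · FB = 1857/32]
2. A_y = -1/8  [AF · DC = 59/4 ∩ AC · FB = 1857/32]
   → A = (-35/4, -1/8)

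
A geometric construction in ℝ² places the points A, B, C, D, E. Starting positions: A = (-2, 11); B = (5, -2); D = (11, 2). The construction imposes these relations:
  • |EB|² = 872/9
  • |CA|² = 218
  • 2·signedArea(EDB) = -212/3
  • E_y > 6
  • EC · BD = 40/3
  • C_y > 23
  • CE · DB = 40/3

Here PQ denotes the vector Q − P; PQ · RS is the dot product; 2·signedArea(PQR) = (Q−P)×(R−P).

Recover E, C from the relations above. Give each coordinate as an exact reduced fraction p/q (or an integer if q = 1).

C = (-9, 24)
E = (1/3, 20/3)

1. E_x = 1/3  [line 4·x + -6·y + 116/3 = 0 ∩ |EB|² = 872/9]
2. E_y = 20/3  [line 4·x + -6·y + 116/3 = 0 ∩ |EB|² = 872/9]
   → E = (1/3, 20/3)
3. C_x = -9  [line 6·x + 4·y + -42 = 0 ∩ |CA|² = 218]
4. C_y = 24  [line 6·x + 4·y + -42 = 0 ∩ |CA|² = 218]
   → C = (-9, 24)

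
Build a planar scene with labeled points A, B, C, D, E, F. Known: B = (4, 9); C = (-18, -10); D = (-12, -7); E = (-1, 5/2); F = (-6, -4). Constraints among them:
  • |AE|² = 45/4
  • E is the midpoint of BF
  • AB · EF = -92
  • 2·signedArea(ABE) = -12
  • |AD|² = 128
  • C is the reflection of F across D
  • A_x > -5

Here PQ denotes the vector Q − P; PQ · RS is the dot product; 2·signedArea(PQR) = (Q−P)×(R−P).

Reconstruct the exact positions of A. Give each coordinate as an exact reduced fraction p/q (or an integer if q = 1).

A = (-4, 1)

1. A_x = -4  [2·signedArea(ABE) = -12 ∩ AB · EF = -92]
2. A_y = 1  [2·signedArea(ABE) = -12 ∩ AB · EF = -92]
   → A = (-4, 1)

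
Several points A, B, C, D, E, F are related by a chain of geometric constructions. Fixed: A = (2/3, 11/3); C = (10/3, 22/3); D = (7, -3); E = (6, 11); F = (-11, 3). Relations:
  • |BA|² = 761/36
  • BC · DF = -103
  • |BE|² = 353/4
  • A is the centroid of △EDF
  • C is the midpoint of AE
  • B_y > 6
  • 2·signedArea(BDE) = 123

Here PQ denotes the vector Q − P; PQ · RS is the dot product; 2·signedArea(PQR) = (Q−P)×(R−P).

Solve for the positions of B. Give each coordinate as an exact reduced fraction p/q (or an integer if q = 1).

B = (-5/2, 7)

1. B_x = -5/2  [2·signedArea(BDE) = 123 ∩ BC · DF = -103]
2. B_y = 7  [2·signedArea(BDE) = 123 ∩ BC · DF = -103]
   → B = (-5/2, 7)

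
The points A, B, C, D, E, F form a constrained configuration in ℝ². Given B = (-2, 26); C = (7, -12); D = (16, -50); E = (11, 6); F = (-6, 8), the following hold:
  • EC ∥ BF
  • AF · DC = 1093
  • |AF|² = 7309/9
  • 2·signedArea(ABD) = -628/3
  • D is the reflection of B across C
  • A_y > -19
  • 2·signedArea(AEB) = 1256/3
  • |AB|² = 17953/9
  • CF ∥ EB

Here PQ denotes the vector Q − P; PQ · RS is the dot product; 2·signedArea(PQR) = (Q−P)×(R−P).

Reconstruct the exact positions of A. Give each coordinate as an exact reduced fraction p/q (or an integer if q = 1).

1. A_x = 17/3  [2·signedArea(AEB) = 1256/3 ∩ 2·signedArea(ABD) = -628/3]
2. A_y = -18  [2·signedArea(AEB) = 1256/3 ∩ 2·signedArea(ABD) = -628/3]
   → A = (17/3, -18)

A = (17/3, -18)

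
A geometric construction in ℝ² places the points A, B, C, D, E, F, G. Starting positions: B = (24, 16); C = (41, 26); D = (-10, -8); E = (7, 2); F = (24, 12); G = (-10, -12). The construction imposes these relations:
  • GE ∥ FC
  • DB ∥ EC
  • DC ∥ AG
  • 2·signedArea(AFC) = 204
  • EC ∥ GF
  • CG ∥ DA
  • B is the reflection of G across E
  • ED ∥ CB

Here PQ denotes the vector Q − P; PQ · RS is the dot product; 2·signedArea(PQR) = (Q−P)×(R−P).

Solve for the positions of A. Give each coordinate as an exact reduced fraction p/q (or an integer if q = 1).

1. A_x = -61  [DC ∥ AG ∩ CG ∥ DA]
2. A_y = -46  [DC ∥ AG ∩ CG ∥ DA]
   → A = (-61, -46)

A = (-61, -46)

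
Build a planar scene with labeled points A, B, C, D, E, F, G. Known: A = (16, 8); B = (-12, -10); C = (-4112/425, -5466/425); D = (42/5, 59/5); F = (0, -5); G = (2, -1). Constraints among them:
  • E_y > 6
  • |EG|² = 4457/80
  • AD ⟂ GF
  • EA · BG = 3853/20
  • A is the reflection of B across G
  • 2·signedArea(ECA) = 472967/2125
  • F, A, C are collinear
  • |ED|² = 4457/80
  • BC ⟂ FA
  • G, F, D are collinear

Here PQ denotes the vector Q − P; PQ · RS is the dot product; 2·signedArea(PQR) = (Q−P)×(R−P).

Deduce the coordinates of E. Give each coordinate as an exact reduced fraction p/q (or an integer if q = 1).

1. E_x = 33/10  [2·signedArea(ECA) = 472967/2125 ∩ EA · BG = 3853/20]
2. E_y = 127/20  [2·signedArea(ECA) = 472967/2125 ∩ EA · BG = 3853/20]
   → E = (33/10, 127/20)

E = (33/10, 127/20)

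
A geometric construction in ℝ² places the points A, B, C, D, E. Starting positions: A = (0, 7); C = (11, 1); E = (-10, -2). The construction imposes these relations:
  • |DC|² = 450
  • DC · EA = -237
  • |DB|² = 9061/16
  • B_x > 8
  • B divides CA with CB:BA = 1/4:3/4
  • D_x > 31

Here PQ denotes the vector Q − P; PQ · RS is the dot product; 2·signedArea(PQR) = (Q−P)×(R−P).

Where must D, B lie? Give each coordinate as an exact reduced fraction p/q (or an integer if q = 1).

1. D_x = 32  [line -10·x + -9·y + 356 = 0 ∩ |DC|² = 450]
2. D_y = 4  [line -10·x + -9·y + 356 = 0 ∩ |DC|² = 450]
   → D = (32, 4)
3. B_x = 33/4  [B divides CA with CB:BA = 1/4:3/4]
4. B_y = 5/2  [B divides CA with CB:BA = 1/4:3/4]
   → B = (33/4, 5/2)

B = (33/4, 5/2)
D = (32, 4)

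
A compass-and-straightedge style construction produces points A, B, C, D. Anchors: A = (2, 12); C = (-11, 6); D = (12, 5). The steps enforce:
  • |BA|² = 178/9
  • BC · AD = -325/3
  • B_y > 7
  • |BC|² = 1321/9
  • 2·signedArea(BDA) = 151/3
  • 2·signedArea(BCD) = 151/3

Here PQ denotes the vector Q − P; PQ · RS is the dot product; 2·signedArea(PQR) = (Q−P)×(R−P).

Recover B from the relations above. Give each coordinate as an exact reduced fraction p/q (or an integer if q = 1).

B = (1, 23/3)

1. B_x = 1  [2·signedArea(BDA) = 151/3 ∩ BC · AD = -325/3]
2. B_y = 23/3  [2·signedArea(BDA) = 151/3 ∩ BC · AD = -325/3]
   → B = (1, 23/3)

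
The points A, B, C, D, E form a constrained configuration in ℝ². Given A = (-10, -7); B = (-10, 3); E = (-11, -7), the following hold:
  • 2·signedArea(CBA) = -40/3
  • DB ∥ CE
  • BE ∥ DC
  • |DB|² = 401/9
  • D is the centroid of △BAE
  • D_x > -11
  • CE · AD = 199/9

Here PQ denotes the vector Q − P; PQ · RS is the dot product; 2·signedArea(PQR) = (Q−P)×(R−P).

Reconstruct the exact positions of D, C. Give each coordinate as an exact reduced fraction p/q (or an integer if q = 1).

C = (-34/3, -41/3)
D = (-31/3, -11/3)

1. D_x = -31/3  [D is the centroid of △BAE]
2. D_y = -11/3  [D is the centroid of △BAE]
   → D = (-31/3, -11/3)
3. C_x = -34/3  [DB ∥ CE ∩ BE ∥ DC]
4. C_y = -41/3  [DB ∥ CE ∩ BE ∥ DC]
   → C = (-34/3, -41/3)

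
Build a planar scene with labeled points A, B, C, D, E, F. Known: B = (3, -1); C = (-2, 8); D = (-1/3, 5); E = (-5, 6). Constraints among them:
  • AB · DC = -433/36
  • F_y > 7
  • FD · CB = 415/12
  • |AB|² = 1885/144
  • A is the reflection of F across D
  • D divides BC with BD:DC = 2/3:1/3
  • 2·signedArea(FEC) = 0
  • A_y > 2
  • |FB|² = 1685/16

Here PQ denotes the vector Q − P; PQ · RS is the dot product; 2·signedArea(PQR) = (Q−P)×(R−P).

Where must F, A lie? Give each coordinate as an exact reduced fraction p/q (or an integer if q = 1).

1. F_x = -11/4  [2·signedArea(FEC) = 0 ∩ FD · CB = 415/12]
2. F_y = 15/2  [2·signedArea(FEC) = 0 ∩ FD · CB = 415/12]
   → F = (-11/4, 15/2)
3. A_x = 25/12  [A is the reflection of F across D]
4. A_y = 5/2  [A is the reflection of F across D]
   → A = (25/12, 5/2)

A = (25/12, 5/2)
F = (-11/4, 15/2)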